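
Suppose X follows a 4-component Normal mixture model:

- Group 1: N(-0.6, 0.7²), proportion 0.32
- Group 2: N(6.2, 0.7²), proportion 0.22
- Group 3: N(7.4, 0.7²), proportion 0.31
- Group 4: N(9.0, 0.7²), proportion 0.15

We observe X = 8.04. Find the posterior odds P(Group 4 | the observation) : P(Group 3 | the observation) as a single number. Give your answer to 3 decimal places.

The posterior odds equal the prior odds times the likelihood ratio: (π_i/π_j)·(f_i(x)/f_j(x)).
Evaluate each component's likelihood at the observed value:
  L_1 = (1/(0.7·√(2π)))·exp(−(8.04−-0.6)²/(2·0.7²)) = 0.569918·exp(-76.17306) = 4.72359e-34
  L_2 = (1/(0.7·√(2π)))·exp(−(8.04−6.2)²/(2·0.7²)) = 0.569918·exp(-3.45469) = 0.0180077
  L_3 = (1/(0.7·√(2π)))·exp(−(8.04−7.4)²/(2·0.7²)) = 0.569918·exp(-0.41796) = 0.375227
  L_4 = (1/(0.7·√(2π)))·exp(−(8.04−9.0)²/(2·0.7²)) = 0.569918·exp(-0.94041) = 0.222535
Odds = (0.15/0.31) × (0.222535/0.375227) = 0.483871 × 0.593066 ≈ 0.287

0.287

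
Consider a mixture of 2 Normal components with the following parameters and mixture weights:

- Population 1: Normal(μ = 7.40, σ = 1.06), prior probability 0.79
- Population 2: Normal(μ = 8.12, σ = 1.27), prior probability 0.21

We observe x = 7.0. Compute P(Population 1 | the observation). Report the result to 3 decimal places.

Apply Bayes' rule: the posterior for each component is proportional to its prior times its likelihood at x.
Normal densities:
  L_1 = 0.350496
  L_2 = 0.212924
Multiply by the mixture weights:
  P(Z=1)·L_1 = 0.79 × 0.350496 = 0.276892
  P(Z=2)·L_2 = 0.21 × 0.212924 = 0.044714
Denominator: 0.276892 + 0.044714 = 0.321606
P(Population 1 | 7.0) ≈ 0.861

0.861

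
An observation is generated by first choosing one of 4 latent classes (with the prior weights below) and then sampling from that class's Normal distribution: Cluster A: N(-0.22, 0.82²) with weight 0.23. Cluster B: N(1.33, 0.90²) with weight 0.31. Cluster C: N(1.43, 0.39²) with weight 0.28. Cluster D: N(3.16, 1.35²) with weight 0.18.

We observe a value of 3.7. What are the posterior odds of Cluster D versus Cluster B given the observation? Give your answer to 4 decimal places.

11.4517

The posterior odds equal the prior odds times the likelihood ratio: (π_i/π_j)·(f_i(x)/f_j(x)).
Normal densities:
  f_A = (1/(0.82·√(2π)))·exp(−(3.7−-0.22)²/(2·0.82²)) = 0.486515·exp(-11.42653) = 5.30416e-06
  f_B = (1/(0.90·√(2π)))·exp(−(3.7−1.33)²/(2·0.90²)) = 0.443269·exp(-3.46722) = 0.0138316
  f_C = (1/(0.39·√(2π)))·exp(−(3.7−1.43)²/(2·0.39²)) = 1.022929·exp(-16.93918) = 4.5004e-08
  f_D = (1/(1.35·√(2π)))·exp(−(3.7−3.16)²/(2·1.35²)) = 0.295513·exp(-0.08000) = 0.272793
0.0491027 / 0.00428779 ≈ 11.4517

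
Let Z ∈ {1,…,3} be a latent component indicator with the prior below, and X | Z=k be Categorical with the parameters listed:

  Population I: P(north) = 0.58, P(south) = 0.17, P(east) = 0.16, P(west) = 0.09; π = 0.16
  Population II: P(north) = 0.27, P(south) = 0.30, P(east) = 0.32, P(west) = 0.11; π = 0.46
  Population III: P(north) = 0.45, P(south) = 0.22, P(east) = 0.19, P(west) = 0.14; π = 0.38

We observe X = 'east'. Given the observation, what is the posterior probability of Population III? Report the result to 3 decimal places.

0.295

By Bayes' theorem, P(k | x) = π_k f_k(x) / Σ_j π_j f_j(x).
Categorical probabilities:
  L_I = P(east | comp) = 0.16
  L_II = P(east | comp) = 0.32
  L_III = P(east | comp) = 0.19
Weight by the priors:
  π_I·L_I = 0.16 × 0.16 = 0.0256
  π_II·L_II = 0.46 × 0.32 = 0.1472
  π_III·L_III = 0.38 × 0.19 = 0.0722
Evidence: 0.0256 + 0.1472 + 0.0722 = 0.245
P(Population III | x) ≈ 0.295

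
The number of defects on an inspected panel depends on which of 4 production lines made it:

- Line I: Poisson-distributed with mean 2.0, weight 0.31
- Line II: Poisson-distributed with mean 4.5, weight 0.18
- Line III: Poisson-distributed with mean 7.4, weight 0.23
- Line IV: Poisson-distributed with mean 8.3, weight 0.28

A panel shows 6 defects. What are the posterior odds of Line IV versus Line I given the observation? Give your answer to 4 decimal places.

Since P(k|x) ∝ π_k f_k(x), the posterior odds are π_i f_i(x) / (π_j f_j(x)).
Evaluate each component's likelihood at the observed value:
  L_I = e^(−2.0)·2.0^6/6! = 0.0120298
  L_II = e^(−4.5)·4.5^6/6! = 0.12812
  L_III = e^(−7.4)·7.4^6/6! = 0.139405
  L_IV = e^(−8.3)·8.3^6/6! = 0.112847
Odds = (0.28/0.31) × (0.112847/0.0120298) = 0.903226 × 9.38066 ≈ 8.4729

8.4729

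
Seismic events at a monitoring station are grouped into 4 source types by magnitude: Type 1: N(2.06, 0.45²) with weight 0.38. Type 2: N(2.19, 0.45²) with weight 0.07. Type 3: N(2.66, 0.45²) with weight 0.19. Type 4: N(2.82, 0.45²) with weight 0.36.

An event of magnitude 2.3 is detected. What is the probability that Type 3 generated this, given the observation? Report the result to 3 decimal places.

By Bayes' theorem, P(k | x) = P(Z=k) f_k(x) / Σ_j P(Z=j) f_j(x).
Normal densities:
  f_1 = (1/(0.45·√(2π)))·exp(−(2.3−2.06)²/(2·0.45²)) = 0.886538·exp(-0.14222) = 0.769009
  f_2 = (1/(0.45·√(2π)))·exp(−(2.3−2.19)²/(2·0.45²)) = 0.886538·exp(-0.02988) = 0.860443
  f_3 = (1/(0.45·√(2π)))·exp(−(2.3−2.66)²/(2·0.45²)) = 0.886538·exp(-0.32000) = 0.643759
  f_4 = (1/(0.45·√(2π)))·exp(−(2.3−2.82)²/(2·0.45²)) = 0.886538·exp(-0.66765) = 0.454715
Prior × likelihood for each component:
  P(Z=1)·f_1 = 0.38 × 0.769009 = 0.292223
  P(Z=2)·f_2 = 0.07 × 0.860443 = 0.060231
  P(Z=3)·f_3 = 0.19 × 0.643759 = 0.122314
  P(Z=4)·f_4 = 0.36 × 0.454715 = 0.163697
Evidence: 0.292223 + 0.060231 + 0.122314 + 0.163697 = 0.638466
P(Type 3 | the observation) ≈ 0.192

0.192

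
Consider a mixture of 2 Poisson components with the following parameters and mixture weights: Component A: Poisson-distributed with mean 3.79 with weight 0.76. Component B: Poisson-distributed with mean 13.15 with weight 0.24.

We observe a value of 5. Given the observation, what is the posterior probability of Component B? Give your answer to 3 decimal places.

0.013

By Bayes' theorem, P(k | x) = π_k f_k(x) / Σ_j π_j f_j(x).
Component likelihoods at x = 5:
  f_A = 0.147244
  f_B = 0.00637493
Prior × likelihood for each component:
  π_A·f_A = 0.76 × 0.147244 = 0.111906
  π_B·f_B = 0.24 × 0.00637493 = 0.00152998
Normaliser: 0.111906 + 0.00152998 = 0.113436
P(Component B | 5) = 0.00152998 / 0.113436 ≈ 0.013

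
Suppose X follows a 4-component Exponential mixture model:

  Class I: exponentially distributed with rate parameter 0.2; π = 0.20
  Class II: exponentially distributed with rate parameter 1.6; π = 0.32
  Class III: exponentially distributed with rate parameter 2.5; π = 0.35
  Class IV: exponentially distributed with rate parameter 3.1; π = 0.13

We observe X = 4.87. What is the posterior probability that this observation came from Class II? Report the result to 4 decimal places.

Posterior ∝ prior × likelihood, so P(k | x) ∝ π_k f_k(x); normalise over all components.
Evaluate each component's likelihood at the observed value:
  p_I = 0.2·e^(−0.2·4.87) = 0.2·e^(−0.9740) = 0.0755139
  p_II = 1.6·e^(−1.6·4.87) = 1.6·e^(−7.7920) = 0.000660842
  p_III = 2.5·e^(−2.5·4.87) = 2.5·e^(−12.1750) = 1.28945e-05
  p_IV = 3.1·e^(−3.1·4.87) = 3.1·e^(−15.0970) = 8.60633e-07
Multiply by the mixture weights:
  π_I·p_I = 0.20 × 0.0755139 = 0.0151028
  π_II·p_II = 0.32 × 0.000660842 = 0.000211469
  π_III·p_III = 0.35 × 1.28945e-05 = 4.51308e-06
  π_IV·p_IV = 0.13 × 8.60633e-07 = 1.11882e-07
Denominator: 0.0151028 + 0.000211469 + 4.51308e-06 + 1.11882e-07 = 0.0153189
So the posterior for Class II is 0.000211469 / 0.0153189 ≈ 0.0138.

0.0138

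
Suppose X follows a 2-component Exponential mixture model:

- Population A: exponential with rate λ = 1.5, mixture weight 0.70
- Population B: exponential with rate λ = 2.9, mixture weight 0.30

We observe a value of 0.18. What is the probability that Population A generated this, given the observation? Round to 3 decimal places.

0.608

P(component k | x) = w_k·f_k(x) / marginal(x), where marginal(x) = Σ_j w_j·f_j(x).
Component likelihoods at x = 0.18:
  p_A = 1.14507
  p_B = 1.72066
Prior × likelihood for each component:
  w_A·p_A = 0.70 × 1.14507 = 0.801548
  w_B·p_B = 0.30 × 1.72066 = 0.516199
Denominator: 0.801548 + 0.516199 = 1.31775
Responsibility of Population A: 0.801548 / 1.31775 ≈ 0.608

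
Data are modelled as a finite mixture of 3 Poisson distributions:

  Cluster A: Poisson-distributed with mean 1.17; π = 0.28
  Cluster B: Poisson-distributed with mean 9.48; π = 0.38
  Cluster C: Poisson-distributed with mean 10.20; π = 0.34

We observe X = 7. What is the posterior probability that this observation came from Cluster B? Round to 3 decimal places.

0.579

By Bayes' theorem, P(k | x) = P(Z=k) f_k(x) / Σ_j P(Z=j) f_j(x).
Component likelihoods at x = 7:
  f_A = 0.000184819
  f_B = 0.10426
  f_C = 0.0847163
Weight by the priors:
  P(Z=A)·f_A = 0.28 × 0.000184819 = 5.17492e-05
  P(Z=B)·f_B = 0.38 × 0.10426 = 0.0396187
  P(Z=C)·f_C = 0.34 × 0.0847163 = 0.0288035
Denominator: 5.17492e-05 + 0.0396187 + 0.0288035 = 0.0684739
P(Cluster B | data) = 0.0396187 / 0.0684739 ≈ 0.579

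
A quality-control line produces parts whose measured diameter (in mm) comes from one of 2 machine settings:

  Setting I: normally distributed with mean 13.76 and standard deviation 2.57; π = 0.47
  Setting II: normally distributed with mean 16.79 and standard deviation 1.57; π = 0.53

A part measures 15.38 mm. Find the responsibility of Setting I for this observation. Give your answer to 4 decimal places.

0.3993

The responsibility of component k is w_k f_k(x) divided by Σ_j w_j f_j(x).
Evaluate each component's likelihood at the observed value:
  p_I = 0.127261
  p_II = 0.169772
Prior × likelihood for each component:
  w_I·p_I = 0.47 × 0.127261 = 0.0598127
  w_II·p_II = 0.53 × 0.169772 = 0.0899794
Marginal: 0.0598127 + 0.0899794 = 0.149792
P(Setting I | 15.38 mm) ≈ 0.3993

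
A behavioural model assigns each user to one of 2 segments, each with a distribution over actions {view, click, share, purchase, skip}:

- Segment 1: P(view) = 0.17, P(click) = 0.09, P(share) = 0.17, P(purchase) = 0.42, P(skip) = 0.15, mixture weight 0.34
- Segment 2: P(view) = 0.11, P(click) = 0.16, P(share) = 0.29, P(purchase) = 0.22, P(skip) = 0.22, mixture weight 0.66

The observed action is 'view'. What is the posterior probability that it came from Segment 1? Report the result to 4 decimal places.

Posterior ∝ prior × likelihood, so P(k | x) ∝ P(Z=k) f_k(x); normalise over all components.
Categorical probabilities:
  f_1 = 0.17
  f_2 = 0.11
Unnormalised posteriors:
  P(Z=1)·f_1 = 0.34 × 0.17 = 0.0578
  P(Z=2)·f_2 = 0.66 × 0.11 = 0.0726
Sum: 0.0578 + 0.0726 = 0.1304
P(Segment 1 | x) ≈ 0.4433

0.4433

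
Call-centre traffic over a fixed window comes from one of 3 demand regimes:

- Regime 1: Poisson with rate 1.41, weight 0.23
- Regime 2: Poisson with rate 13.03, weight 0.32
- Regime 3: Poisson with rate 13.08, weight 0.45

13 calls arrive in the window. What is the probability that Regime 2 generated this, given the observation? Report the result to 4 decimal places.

0.4156

Posterior ∝ prior × likelihood, so P(k | x) ∝ π_k f_k(x); normalise over all components.
Evaluate each component's likelihood at the observed value:
  L_1 = 3.4136e-09
  L_2 = 0.109936
  L_3 = 0.109913
Multiply by the mixture weights:
  π_1·L_1 = 0.23 × 3.4136e-09 = 7.85129e-10
  π_2·L_2 = 0.32 × 0.109936 = 0.0351795
  π_3·L_3 = 0.45 × 0.109913 = 0.0494608
Denominator: 7.85129e-10 + 0.0351795 + 0.0494608 = 0.0846403
P(Regime 2 | data) = 0.0351795 / 0.0846403 ≈ 0.4156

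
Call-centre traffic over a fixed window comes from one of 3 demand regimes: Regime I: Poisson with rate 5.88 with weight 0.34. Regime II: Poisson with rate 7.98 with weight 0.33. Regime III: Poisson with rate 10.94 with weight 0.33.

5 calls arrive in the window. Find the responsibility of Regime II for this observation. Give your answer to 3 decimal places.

0.325

By Bayes' theorem, P(k | x) = π_k f_k(x) / Σ_j π_j f_j(x).
Evaluate each component's likelihood at the observed value:
  f_I = 0.163702
  f_II = 0.0922918
  f_III = 0.0231592
Prior × likelihood for each component:
  π_I·f_I = 0.34 × 0.163702 = 0.0556587
  π_II·f_II = 0.33 × 0.0922918 = 0.0304563
  π_III·f_III = 0.33 × 0.0231592 = 0.00764254
Normaliser: 0.0556587 + 0.0304563 + 0.00764254 = 0.0937575
P(Regime II | 5 calls) ≈ 0.325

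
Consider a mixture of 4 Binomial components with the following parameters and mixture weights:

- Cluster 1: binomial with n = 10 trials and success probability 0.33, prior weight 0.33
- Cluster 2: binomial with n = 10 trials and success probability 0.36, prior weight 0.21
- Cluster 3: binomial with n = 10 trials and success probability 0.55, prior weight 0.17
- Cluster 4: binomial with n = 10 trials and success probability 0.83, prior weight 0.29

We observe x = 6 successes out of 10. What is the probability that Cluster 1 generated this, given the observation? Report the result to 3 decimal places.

0.198

P(component k | x) = P(Z=k)·f_k(x) / marginal(x), where marginal(x) = Σ_j P(Z=j)·f_j(x).
Evaluate each component's likelihood at the observed value:
  f_1 = 0.0546515
  f_2 = 0.0766927
  f_3 = 0.238367
  f_4 = 0.0573434
Prior × likelihood for each component:
  P(Z=1)·f_1 = 0.33 × 0.0546515 = 0.018035
  P(Z=2)·f_2 = 0.21 × 0.0766927 = 0.0161055
  P(Z=3)·f_3 = 0.17 × 0.238367 = 0.0405223
  P(Z=4)·f_4 = 0.29 × 0.0573434 = 0.0166296
Evidence: 0.018035 + 0.0161055 + 0.0405223 + 0.0166296 = 0.0912924
P(Cluster 1 | 6 successes out of 10) = 0.018035 / 0.0912924 ≈ 0.198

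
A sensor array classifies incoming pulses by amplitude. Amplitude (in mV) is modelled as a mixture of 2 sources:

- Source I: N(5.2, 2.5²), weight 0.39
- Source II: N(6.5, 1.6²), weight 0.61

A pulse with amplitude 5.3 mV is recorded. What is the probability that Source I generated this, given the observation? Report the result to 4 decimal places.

0.3513

Apply Bayes' rule: the posterior for each component is proportional to its prior times its likelihood at x.
Normal densities:
  f_I = 0.159449
  f_II = 0.188211
Prior × likelihood for each component:
  π_I·f_I = 0.39 × 0.159449 = 0.0621852
  π_II·f_II = 0.61 × 0.188211 = 0.114809
Sum: 0.0621852 + 0.114809 = 0.176994
P(Source I | data) ≈ 0.3513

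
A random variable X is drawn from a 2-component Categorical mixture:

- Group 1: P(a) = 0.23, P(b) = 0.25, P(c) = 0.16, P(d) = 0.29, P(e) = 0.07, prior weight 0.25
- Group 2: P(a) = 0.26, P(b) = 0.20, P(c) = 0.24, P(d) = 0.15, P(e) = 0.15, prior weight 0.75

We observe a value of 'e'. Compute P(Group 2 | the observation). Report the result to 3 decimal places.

Posterior ∝ prior × likelihood, so P(k | x) ∝ P(Z=k) f_k(x); normalise over all components.
Component likelihoods at x = 'e':
  p_1 = 0.07
  p_2 = 0.15
Unnormalised posteriors:
  P(Z=1)·p_1 = 0.25 × 0.07 = 0.0175
  P(Z=2)·p_2 = 0.75 × 0.15 = 0.1125
Normaliser: 0.0175 + 0.1125 = 0.13
So the posterior for Group 2 is 0.1125 / 0.13 ≈ 0.865.

0.865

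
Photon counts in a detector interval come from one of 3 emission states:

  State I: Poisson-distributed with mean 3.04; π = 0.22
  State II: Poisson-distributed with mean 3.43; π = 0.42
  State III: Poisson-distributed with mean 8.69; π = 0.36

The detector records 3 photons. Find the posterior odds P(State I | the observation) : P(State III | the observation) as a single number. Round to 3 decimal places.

Only the two components matter; the odds are (P(Z=i) f_i(x)) / (P(Z=j) f_j(x)).
Poisson probabilities:
  L_I = 0.223983
  L_II = 0.217822
  L_III = 0.018403
Odds = (0.22/0.36) × (0.223983/0.018403) = 0.611111 × 12.171 ≈ 7.438

7.438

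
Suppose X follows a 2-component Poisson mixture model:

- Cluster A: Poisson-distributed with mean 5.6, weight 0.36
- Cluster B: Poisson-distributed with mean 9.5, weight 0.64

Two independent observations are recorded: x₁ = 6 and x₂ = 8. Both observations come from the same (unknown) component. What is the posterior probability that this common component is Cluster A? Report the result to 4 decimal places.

0.4564

Posterior ∝ prior × likelihood, so P(k | x) ∝ w_k f_k(x); normalise over all components.
Since both observations come from the same component, the likelihood for component k is f_k(x₁)·f_k(x₂).
  f_A = [0.158397] × [0.0887022] = 0.0140502
  f_B = [0.0764208] × [0.12316] = 0.00941201
Prior × likelihood for each component:
  w_A·f_A = 0.36 × 0.0140502 = 0.00505806
  w_B·f_B = 0.64 × 0.00941201 = 0.00602369
Normaliser: 0.00505806 + 0.00602369 = 0.0110817
P(Cluster A | data) = 0.00505806 / 0.0110817 ≈ 0.4564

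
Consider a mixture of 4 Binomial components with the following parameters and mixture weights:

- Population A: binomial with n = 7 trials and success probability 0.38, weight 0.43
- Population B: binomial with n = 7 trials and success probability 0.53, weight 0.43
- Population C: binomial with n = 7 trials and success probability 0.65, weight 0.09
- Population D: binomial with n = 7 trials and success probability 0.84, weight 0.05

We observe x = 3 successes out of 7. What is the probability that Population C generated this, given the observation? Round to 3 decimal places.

By Bayes' theorem, P(k | x) = π_k f_k(x) / Σ_j π_j f_j(x).
Evaluate each component's likelihood at the observed value:
  L_A = C(7,3)·0.38^3·0.62^4 = 35·0.054872·0.147763 = 0.283782
  L_B = C(7,3)·0.53^3·0.47^4 = 35·0.148877·0.0487968 = 0.254265
  L_C = C(7,3)·0.65^3·0.35^4 = 35·0.274625·0.0150062 = 0.144238
  L_D = C(7,3)·0.84^3·0.16^4 = 35·0.592704·0.00065536 = 0.0135952
Unnormalised posteriors:
  π_A·L_A = 0.43 × 0.283782 = 0.122026
  π_B·L_B = 0.43 × 0.254265 = 0.109334
  π_C·L_C = 0.09 × 0.144238 = 0.0129814
  π_D·L_D = 0.05 × 0.0135952 = 0.00067976
Marginal: 0.122026 + 0.109334 + 0.0129814 + 0.00067976 = 0.245022
So the posterior for Population C is 0.0129814 / 0.245022 ≈ 0.053.

0.053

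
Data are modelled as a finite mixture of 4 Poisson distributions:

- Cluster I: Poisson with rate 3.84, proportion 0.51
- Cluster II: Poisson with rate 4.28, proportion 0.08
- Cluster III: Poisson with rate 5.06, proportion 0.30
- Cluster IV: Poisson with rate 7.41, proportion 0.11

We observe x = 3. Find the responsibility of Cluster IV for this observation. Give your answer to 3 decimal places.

The responsibility of component k is π_k f_k(x) divided by Σ_j π_j f_j(x).
Poisson probabilities:
  f_I = 0.202839
  f_II = 0.180884
  f_III = 0.137016
  f_IV = 0.0410375
Unnormalised posteriors:
  π_I·f_I = 0.51 × 0.202839 = 0.103448
  π_II·f_II = 0.08 × 0.180884 = 0.0144707
  π_III·f_III = 0.30 × 0.137016 = 0.0411047
  π_IV·f_IV = 0.11 × 0.0410375 = 0.00451413
Denominator: 0.103448 + 0.0144707 + 0.0411047 + 0.00451413 = 0.163537
Responsibility of Cluster IV: 0.00451413 / 0.163537 ≈ 0.028

0.028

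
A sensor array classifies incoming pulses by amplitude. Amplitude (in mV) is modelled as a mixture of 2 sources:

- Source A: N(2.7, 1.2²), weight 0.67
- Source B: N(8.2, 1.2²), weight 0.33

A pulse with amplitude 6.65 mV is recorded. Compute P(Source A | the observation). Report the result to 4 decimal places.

By Bayes' theorem, P(k | x) = π_k f_k(x) / Σ_j π_j f_j(x).
Evaluate each component's likelihood at the observed value:
  p_A = (1/(1.2·√(2π)))·exp(−(6.65−2.7)²/(2·1.2²)) = 0.332452·exp(-5.41753) = 0.00147545
  p_B = (1/(1.2·√(2π)))·exp(−(6.65−8.2)²/(2·1.2²)) = 0.332452·exp(-0.83420) = 0.144358
Multiply by the mixture weights:
  π_A·p_A = 0.67 × 0.00147545 = 0.000988549
  π_B·p_B = 0.33 × 0.144358 = 0.047638
Normaliser: 0.000988549 + 0.047638 = 0.0486266
Responsibility of Source A: 0.000988549 / 0.0486266 ≈ 0.0203

0.0203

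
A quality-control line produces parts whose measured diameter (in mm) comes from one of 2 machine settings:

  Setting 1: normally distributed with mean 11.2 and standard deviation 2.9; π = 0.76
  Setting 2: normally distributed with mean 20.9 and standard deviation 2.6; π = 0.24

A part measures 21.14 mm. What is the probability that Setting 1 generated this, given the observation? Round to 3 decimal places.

Posterior ∝ prior × likelihood, so P(k | x) ∝ P(Z=k) f_k(x); normalise over all components.
Normal densities:
  p_1 = (1/(2.9·√(2π)))·exp(−(21.14−11.2)²/(2·2.9²)) = 0.137566·exp(-5.87417) = 0.000386715
  p_2 = (1/(2.6·√(2π)))·exp(−(21.14−20.9)²/(2·2.6²)) = 0.153439·exp(-0.00426) = 0.152787
Unnormalised posteriors:
  P(Z=1)·p_1 = 0.76 × 0.000386715 = 0.000293903
  P(Z=2)·p_2 = 0.24 × 0.152787 = 0.0366689
Evidence: 0.000293903 + 0.0366689 = 0.0369628
So the posterior for Setting 1 is 0.000293903 / 0.0369628 ≈ 0.008.

0.008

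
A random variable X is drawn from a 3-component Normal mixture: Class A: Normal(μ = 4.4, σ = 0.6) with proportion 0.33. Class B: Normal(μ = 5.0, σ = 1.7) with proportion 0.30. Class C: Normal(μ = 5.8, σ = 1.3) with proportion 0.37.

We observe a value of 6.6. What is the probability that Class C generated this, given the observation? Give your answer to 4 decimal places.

0.6739

By Bayes' theorem, P(k | x) = w_k f_k(x) / Σ_j w_j f_j(x).
Normal densities:
  L_A = 0.000800451
  L_B = 0.150699
  L_C = 0.253941
Unnormalised posteriors:
  w_A·L_A = 0.33 × 0.000800451 = 0.000264149
  w_B·L_B = 0.30 × 0.150699 = 0.0452096
  w_C·L_C = 0.37 × 0.253941 = 0.0939583
Normaliser: 0.000264149 + 0.0452096 + 0.0939583 = 0.139432
So the posterior for Class C is 0.0939583 / 0.139432 ≈ 0.6739.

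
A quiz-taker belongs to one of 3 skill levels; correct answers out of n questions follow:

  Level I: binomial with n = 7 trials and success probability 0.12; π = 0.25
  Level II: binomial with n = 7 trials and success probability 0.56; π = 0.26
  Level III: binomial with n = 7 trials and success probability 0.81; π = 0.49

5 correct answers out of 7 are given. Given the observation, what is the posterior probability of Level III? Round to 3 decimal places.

0.690

By Bayes' theorem, P(k | x) = w_k f_k(x) / Σ_j w_j f_j(x).
Evaluate each component's likelihood at the observed value:
  f_I = 0.000404661
  f_II = 0.223906
  f_III = 0.264333
Weight by the priors:
  w_I·f_I = 0.25 × 0.000404661 = 0.000101165
  w_II·f_II = 0.26 × 0.223906 = 0.0582154
  w_III·f_III = 0.49 × 0.264333 = 0.129523
Evidence: 0.000101165 + 0.0582154 + 0.129523 = 0.18784
Responsibility of Level III: 0.129523 / 0.18784 ≈ 0.690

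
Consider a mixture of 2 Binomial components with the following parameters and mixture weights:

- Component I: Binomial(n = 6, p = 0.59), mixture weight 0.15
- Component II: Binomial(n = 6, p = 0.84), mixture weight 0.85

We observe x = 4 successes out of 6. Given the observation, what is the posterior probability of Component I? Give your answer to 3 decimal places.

By Bayes' theorem, P(k | x) = π_k f_k(x) / Σ_j π_j f_j(x).
Evaluate each component's likelihood at the observed value:
  f_I = 0.305539
  f_II = 0.191183
Prior × likelihood for each component:
  π_I·f_I = 0.15 × 0.305539 = 0.0458309
  π_II·f_II = 0.85 × 0.191183 = 0.162505
Evidence: 0.0458309 + 0.162505 = 0.208336
P(Component I | data) ≈ 0.220

0.220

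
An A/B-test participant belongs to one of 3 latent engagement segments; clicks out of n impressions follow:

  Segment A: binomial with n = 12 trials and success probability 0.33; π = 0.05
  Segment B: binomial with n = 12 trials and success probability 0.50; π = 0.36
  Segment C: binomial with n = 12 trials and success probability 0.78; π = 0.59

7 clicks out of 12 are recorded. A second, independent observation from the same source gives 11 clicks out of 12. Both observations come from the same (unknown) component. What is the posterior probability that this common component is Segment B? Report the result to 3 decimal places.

Apply Bayes' rule: the posterior for each component is proportional to its prior times its likelihood at x.
Since both observations come from the same component, the likelihood for component k is f_k(x₁)·f_k(x₂).
  p_A = [0.0455719] × [4.06359e-05] = 1.85185e-06
  p_B = [0.193359] × [0.00292969] = 0.000566483
  p_C = [0.071697] × [0.17165] = 0.0123068
Unnormalised posteriors:
  w_A·p_A = 0.05 × 1.85185e-06 = 9.25926e-08
  w_B·p_B = 0.36 × 0.000566483 = 0.000203934
  w_C·p_C = 0.59 × 0.0123068 = 0.00726102
Marginal: 9.25926e-08 + 0.000203934 + 0.00726102 = 0.00746504
Responsibility of Segment B: 0.000203934 / 0.00746504 ≈ 0.027

0.027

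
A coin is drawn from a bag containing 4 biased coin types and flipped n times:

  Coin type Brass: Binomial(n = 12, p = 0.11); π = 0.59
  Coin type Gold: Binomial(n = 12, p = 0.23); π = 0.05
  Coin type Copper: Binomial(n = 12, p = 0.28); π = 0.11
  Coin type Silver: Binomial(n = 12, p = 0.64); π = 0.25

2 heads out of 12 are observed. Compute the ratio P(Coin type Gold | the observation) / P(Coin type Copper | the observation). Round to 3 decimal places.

0.600

Since P(k|x) ∝ w_k f_k(x), the posterior odds are w_i f_i(x) / (w_j f_j(x)).
Component likelihoods at x = 2 heads out of 12:
  f_Brass = 0.249017
  f_Gold = 0.255804
  f_Copper = 0.193725
  f_Silver = 0.000988391
0.0127902 / 0.0213097 ≈ 0.600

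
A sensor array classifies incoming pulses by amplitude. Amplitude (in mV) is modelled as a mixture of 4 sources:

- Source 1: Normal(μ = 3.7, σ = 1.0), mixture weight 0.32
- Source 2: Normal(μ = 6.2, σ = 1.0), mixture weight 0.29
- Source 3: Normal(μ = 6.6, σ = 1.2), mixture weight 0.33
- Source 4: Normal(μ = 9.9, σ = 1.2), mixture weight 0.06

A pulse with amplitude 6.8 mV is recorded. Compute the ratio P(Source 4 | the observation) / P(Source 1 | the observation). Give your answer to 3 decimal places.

The posterior odds equal the prior odds times the likelihood ratio: (π_i/π_j)·(f_i(x)/f_j(x)).
Evaluate each component's likelihood at the observed value:
  f_1 = (1/(1.0·√(2π)))·exp(−(6.8−3.7)²/(2·1.0²)) = 0.398942·exp(-4.80500) = 0.00326682
  f_2 = (1/(1.0·√(2π)))·exp(−(6.8−6.2)²/(2·1.0²)) = 0.398942·exp(-0.18000) = 0.333225
  f_3 = (1/(1.2·√(2π)))·exp(−(6.8−6.6)²/(2·1.2²)) = 0.332452·exp(-0.01389) = 0.327866
  f_4 = (1/(1.2·√(2π)))·exp(−(6.8−9.9)²/(2·1.2²)) = 0.332452·exp(-3.33681) = 0.0118188
Odds = (0.06/0.32) × (0.0118188/0.00326682) = 0.1875 × 3.61782 ≈ 0.678

0.678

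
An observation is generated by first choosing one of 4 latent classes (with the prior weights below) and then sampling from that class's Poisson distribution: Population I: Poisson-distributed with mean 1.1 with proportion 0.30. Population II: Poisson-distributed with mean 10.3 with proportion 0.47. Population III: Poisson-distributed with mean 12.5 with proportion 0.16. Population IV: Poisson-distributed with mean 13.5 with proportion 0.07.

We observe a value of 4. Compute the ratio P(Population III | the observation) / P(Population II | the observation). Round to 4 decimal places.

The posterior odds equal the prior odds times the likelihood ratio: (P(Z=i)/P(Z=j))·(f_i(x)/f_j(x)).
Component likelihoods at x = 4:
  L_I = 0.0203065
  L_II = 0.0157726
  L_III = 0.00379095
  L_IV = 0.00189735
Odds = (0.16/0.47) × (0.00379095/0.0157726) = 0.340426 × 0.24035 ≈ 0.0818

0.0818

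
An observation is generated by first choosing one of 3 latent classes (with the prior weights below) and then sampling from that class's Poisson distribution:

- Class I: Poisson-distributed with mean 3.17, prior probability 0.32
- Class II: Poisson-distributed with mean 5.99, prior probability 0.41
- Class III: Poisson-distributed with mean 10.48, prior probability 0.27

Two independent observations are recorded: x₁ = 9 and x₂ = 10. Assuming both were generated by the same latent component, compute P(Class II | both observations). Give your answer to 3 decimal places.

P(component k | x) = π_k·f_k(x) / marginal(x), where marginal(x) = Σ_j π_j·f_j(x).
Since both observations come from the same component, the likelihood for component k is f_k(x₁)·f_k(x₂).
  p_I = [0.0037416] × [0.00118609] = 4.43785e-06
  p_II = [0.0684943] × [0.0410281] = 0.00281019
  p_III = [0.118054] × [0.123721] = 0.0146058
Prior × likelihood for each component:
  π_I·p_I = 0.32 × 4.43785e-06 = 1.42011e-06
  π_II·p_II = 0.41 × 0.00281019 = 0.00115218
  π_III·p_III = 0.27 × 0.0146058 = 0.00394357
Sum: 1.42011e-06 + 0.00115218 + 0.00394357 = 0.00509717
Responsibility of Class II: 0.00115218 / 0.00509717 ≈ 0.226

0.226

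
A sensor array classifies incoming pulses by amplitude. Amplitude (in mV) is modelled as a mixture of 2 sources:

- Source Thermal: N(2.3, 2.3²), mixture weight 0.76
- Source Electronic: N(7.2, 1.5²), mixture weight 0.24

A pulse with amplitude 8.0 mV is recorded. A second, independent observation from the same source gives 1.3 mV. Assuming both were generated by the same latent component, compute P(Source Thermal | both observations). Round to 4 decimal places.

Apply Bayes' rule: the posterior for each component is proportional to its prior times its likelihood at x.
Since both observations come from the same component, the likelihood for component k is f_k(x₁)·f_k(x₂).
  p_Thermal = [(1/(2.3·√(2π)))·exp(−(8.0−2.3)²/(2·2.3²)) = 0.173453·exp(-3.07089) = 0.00804475] × [0.15781] = 0.00126954
  p_Electronic = [(1/(1.5·√(2π)))·exp(−(8.0−7.2)²/(2·1.5²)) = 0.265962·exp(-0.14222) = 0.230703] × [0.000116228] = 2.6814e-05
Weight by the priors:
  P(Z=Thermal)·p_Thermal = 0.76 × 0.00126954 = 0.000964849
  P(Z=Electronic)·p_Electronic = 0.24 × 2.6814e-05 = 6.43537e-06
Sum: 0.000964849 + 6.43537e-06 = 0.000971285
P(Source Thermal | data) = 0.000964849 / 0.000971285 ≈ 0.9934

0.9934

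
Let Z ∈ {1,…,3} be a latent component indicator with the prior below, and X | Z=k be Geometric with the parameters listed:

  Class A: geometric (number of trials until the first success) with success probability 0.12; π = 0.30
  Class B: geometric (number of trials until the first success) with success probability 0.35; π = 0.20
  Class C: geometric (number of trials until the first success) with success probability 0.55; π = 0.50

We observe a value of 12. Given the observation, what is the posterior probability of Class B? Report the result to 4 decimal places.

0.0646

By Bayes' theorem, P(k | x) = π_k f_k(x) / Σ_j π_j f_j(x).
Component likelihoods at x = 12:
  L_A = 0.0294097
  L_B = 0.00306277
  L_C = 8.42753e-05
Multiply by the mixture weights:
  π_A·L_A = 0.30 × 0.0294097 = 0.00882291
  π_B·L_B = 0.20 × 0.00306277 = 0.000612555
  π_C·L_C = 0.50 × 8.42753e-05 = 4.21377e-05
Sum: 0.00882291 + 0.000612555 + 4.21377e-05 = 0.0094776
P(Class B | data) ≈ 0.0646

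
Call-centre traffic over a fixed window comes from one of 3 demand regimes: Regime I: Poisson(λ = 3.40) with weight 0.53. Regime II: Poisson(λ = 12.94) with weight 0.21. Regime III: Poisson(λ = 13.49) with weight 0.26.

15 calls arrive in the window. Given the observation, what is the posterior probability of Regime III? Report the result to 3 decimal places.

Apply Bayes' rule: the posterior for each component is proportional to its prior times its likelihood at x.
Poisson probabilities:
  f_I = e^(−3.40)·3.40^15/15! = 2.39377e-06
  f_II = e^(−12.94)·12.94^15/15! = 0.0876484
  f_III = e^(−13.49)·13.49^15/15! = 0.0944163
Unnormalised posteriors:
  π_I·f_I = 0.53 × 2.39377e-06 = 1.2687e-06
  π_II·f_II = 0.21 × 0.0876484 = 0.0184062
  π_III·f_III = 0.26 × 0.0944163 = 0.0245482
Evidence: 1.2687e-06 + 0.0184062 + 0.0245482 = 0.0429557
So the posterior for Regime III is 0.0245482 / 0.0429557 ≈ 0.571.

0.571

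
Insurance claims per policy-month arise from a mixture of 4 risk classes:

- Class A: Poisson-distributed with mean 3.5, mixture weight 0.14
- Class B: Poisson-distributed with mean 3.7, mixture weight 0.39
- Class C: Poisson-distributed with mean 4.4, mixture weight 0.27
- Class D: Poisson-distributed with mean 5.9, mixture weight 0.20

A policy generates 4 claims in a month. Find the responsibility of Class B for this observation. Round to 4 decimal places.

0.4156

Apply Bayes' rule: the posterior for each component is proportional to its prior times its likelihood at x.
Evaluate each component's likelihood at the observed value:
  L_A = e^(−3.5)·3.5^4/4! = 0.188812
  L_B = e^(−3.7)·3.7^4/4! = 0.193066
  L_C = e^(−4.4)·4.4^4/4! = 0.191736
  L_D = e^(−5.9)·5.9^4/4! = 0.138312
Unnormalised posteriors:
  π_A·L_A = 0.14 × 0.188812 = 0.0264337
  π_B·L_B = 0.39 × 0.193066 = 0.0752958
  π_C·L_C = 0.27 × 0.191736 = 0.0517687
  π_D·L_D = 0.20 × 0.138312 = 0.0276624
Evidence: 0.0264337 + 0.0752958 + 0.0517687 + 0.0276624 = 0.181161
P(Class B | 4 claims) ≈ 0.4156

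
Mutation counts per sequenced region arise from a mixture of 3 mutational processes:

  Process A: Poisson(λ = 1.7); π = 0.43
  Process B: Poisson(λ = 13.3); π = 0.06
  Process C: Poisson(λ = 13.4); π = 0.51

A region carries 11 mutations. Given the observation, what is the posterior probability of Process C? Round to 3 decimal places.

Posterior ∝ prior × likelihood, so P(k | x) ∝ w_k f_k(x); normalise over all components.
Evaluate each component's likelihood at the observed value:
  p_A = 1.56849e-06
  p_B = 0.0966264
  p_C = 0.0949404
Multiply by the mixture weights:
  w_A·p_A = 0.43 × 1.56849e-06 = 6.74451e-07
  w_B·p_B = 0.06 × 0.0966264 = 0.00579758
  w_C·p_C = 0.51 × 0.0949404 = 0.0484196
Denominator: 6.74451e-07 + 0.00579758 + 0.0484196 = 0.0542179
P(Process C | x) = 0.0484196 / 0.0542179 ≈ 0.893

0.893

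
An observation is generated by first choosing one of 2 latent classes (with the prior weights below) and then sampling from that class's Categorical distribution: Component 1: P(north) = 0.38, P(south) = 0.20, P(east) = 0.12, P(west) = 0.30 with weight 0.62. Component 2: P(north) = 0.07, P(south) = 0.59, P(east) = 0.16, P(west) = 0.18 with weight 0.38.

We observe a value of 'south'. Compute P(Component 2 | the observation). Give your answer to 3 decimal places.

Posterior ∝ prior × likelihood, so P(k | x) ∝ π_k f_k(x); normalise over all components.
Categorical probabilities:
  p_1 = 0.2
  p_2 = 0.59
Prior × likelihood for each component:
  π_1·p_1 = 0.62 × 0.2 = 0.124
  π_2·p_2 = 0.38 × 0.59 = 0.2242
Normaliser: 0.124 + 0.2242 = 0.3482
So the posterior for Component 2 is 0.2242 / 0.3482 ≈ 0.644.

0.644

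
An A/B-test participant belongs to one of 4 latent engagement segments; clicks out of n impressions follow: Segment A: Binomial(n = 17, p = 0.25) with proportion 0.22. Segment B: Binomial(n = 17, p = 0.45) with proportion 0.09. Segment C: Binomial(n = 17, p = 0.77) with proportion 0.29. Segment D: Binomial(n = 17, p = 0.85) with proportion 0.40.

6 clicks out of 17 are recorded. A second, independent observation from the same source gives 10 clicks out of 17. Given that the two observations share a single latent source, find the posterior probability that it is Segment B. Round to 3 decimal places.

By Bayes' theorem, P(k | x) = P(Z=k) f_k(x) / Σ_j P(Z=j) f_j(x).
Since both observations come from the same component, the likelihood for component k is f_k(x₁)·f_k(x₂).
  L_A = [0.127613] × [0.00247573] = 0.000315935
  L_B = [0.143168] × [0.100818] = 0.0144339
  L_C = [0.000245771] × [0.0485151] = 1.19236e-05
  L_D = [4.03736e-06] × [0.00654189] = 2.6412e-08
Unnormalised posteriors:
  P(Z=A)·L_A = 0.22 × 0.000315935 = 6.95058e-05
  P(Z=B)·L_B = 0.09 × 0.0144339 = 0.00129905
  P(Z=C)·L_C = 0.29 × 1.19236e-05 = 3.45785e-06
  P(Z=D)·L_D = 0.40 × 2.6412e-08 = 1.05648e-08
Denominator: 6.95058e-05 + 0.00129905 + 3.45785e-06 + 1.05648e-08 = 0.00137203
So the posterior for Segment B is 0.00129905 / 0.00137203 ≈ 0.947.

0.947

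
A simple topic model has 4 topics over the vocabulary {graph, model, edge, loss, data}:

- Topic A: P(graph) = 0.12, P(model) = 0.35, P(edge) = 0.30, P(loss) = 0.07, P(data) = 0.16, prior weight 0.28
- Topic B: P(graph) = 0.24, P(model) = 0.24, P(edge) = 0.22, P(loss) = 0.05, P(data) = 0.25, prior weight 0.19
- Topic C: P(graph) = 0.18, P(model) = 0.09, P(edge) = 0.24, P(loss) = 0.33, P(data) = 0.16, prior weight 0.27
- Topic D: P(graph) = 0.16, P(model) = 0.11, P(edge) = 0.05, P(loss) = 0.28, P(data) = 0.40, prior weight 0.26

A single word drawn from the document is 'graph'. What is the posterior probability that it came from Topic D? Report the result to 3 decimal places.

0.246

P(component k | x) = π_k·f_k(x) / marginal(x), where marginal(x) = Σ_j π_j·f_j(x).
Component likelihoods at x = 'graph':
  p_A = P(graph | comp) = 0.12
  p_B = P(graph | comp) = 0.24
  p_C = P(graph | comp) = 0.18
  p_D = P(graph | comp) = 0.16
Multiply by the mixture weights:
  π_A·p_A = 0.28 × 0.12 = 0.0336
  π_B·p_B = 0.19 × 0.24 = 0.0456
  π_C·p_C = 0.27 × 0.18 = 0.0486
  π_D·p_D = 0.26 × 0.16 = 0.0416
Sum: 0.0336 + 0.0456 + 0.0486 + 0.0416 = 0.1694
P(Topic D | x) ≈ 0.246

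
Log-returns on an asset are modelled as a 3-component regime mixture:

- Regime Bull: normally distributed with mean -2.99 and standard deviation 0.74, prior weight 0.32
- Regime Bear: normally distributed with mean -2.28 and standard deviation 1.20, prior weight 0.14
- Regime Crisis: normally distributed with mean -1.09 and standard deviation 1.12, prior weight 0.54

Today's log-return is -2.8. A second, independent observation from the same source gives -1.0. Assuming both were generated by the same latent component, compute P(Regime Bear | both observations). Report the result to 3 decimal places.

0.252

The responsibility of component k is π_k f_k(x) divided by Σ_j π_j f_j(x).
Since both observations come from the same component, the likelihood for component k is f_k(x₁)·f_k(x₂).
  L_Bull = [(1/(0.74·√(2π)))·exp(−(-2.8−-2.99)²/(2·0.74²)) = 0.539111·exp(-0.03296) = 0.521631] × [0.0144986] = 0.00756292
  L_Bear = [(1/(1.20·√(2π)))·exp(−(-2.8−-2.28)²/(2·1.20²)) = 0.332452·exp(-0.09389) = 0.302659] × [0.188219] = 0.0569662
  L_Crisis = [(1/(1.12·√(2π)))·exp(−(-2.8−-1.09)²/(2·1.12²)) = 0.356198·exp(-1.16554) = 0.111047] × [0.35505] = 0.0394272
Unnormalised posteriors:
  π_Bull·L_Bull = 0.32 × 0.00756292 = 0.00242013
  π_Bear·L_Bear = 0.14 × 0.0569662 = 0.00797526
  π_Crisis·L_Crisis = 0.54 × 0.0394272 = 0.0212907
Sum: 0.00242013 + 0.00797526 + 0.0212907 = 0.0316861
P(Regime Bear | x) ≈ 0.252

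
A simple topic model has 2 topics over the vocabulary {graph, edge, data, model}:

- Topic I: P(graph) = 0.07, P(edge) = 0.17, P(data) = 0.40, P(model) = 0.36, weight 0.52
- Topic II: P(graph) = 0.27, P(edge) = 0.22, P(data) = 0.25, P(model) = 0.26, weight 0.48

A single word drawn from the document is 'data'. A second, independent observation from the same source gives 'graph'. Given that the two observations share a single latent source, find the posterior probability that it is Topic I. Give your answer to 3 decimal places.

0.310

The responsibility of component k is π_k f_k(x) divided by Σ_j π_j f_j(x).
Since both observations come from the same component, the likelihood for component k is f_k(x₁)·f_k(x₂).
  L_I = [P(data | comp) = 0.40] × [0.07] = 0.028
  L_II = [P(data | comp) = 0.25] × [0.27] = 0.0675
Multiply by the mixture weights:
  π_I·L_I = 0.52 × 0.028 = 0.01456
  π_II·L_II = 0.48 × 0.0675 = 0.0324
Evidence: 0.01456 + 0.0324 = 0.04696
So the posterior for Topic I is 0.01456 / 0.04696 ≈ 0.310.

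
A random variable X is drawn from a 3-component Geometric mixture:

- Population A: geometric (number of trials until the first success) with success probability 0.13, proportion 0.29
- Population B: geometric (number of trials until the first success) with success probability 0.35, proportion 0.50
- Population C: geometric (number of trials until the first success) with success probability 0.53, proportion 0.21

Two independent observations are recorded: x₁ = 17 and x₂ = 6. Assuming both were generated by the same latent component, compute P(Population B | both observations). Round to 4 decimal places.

P(component k | x) = π_k·f_k(x) / marginal(x), where marginal(x) = Σ_j π_j·f_j(x).
Since both observations come from the same component, the likelihood for component k is f_k(x₁)·f_k(x₂).
  f_A = [0.13·(1−0.13)^16 = 0.13·0.107723 = 0.014004] × [0.0647947] = 0.000907384
  f_B = [0.35·(1−0.35)^16 = 0.35·0.00101535 = 0.000355371] × [0.0406102] = 1.44317e-05
  f_C = [0.53·(1−0.53)^16 = 0.53·5.66977e-06 = 3.00498e-06] × [0.0121553] = 3.65264e-08
Prior × likelihood for each component:
  π_A·f_A = 0.29 × 0.000907384 = 0.000263141
  π_B·f_B = 0.50 × 1.44317e-05 = 7.21583e-06
  π_C·f_C = 0.21 × 3.65264e-08 = 7.67054e-09
Normaliser: 0.000263141 + 7.21583e-06 + 7.67054e-09 = 0.000270365
So the posterior for Population B is 7.21583e-06 / 0.000270365 ≈ 0.0267.

0.0267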